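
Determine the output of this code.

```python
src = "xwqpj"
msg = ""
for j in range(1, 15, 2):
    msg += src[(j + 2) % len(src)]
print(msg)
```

pxqjwpx

j=1: add src[3]='p' → 'p'
j=3: add src[0]='x' → 'px'
j=5: add src[2]='q' → 'pxq'
j=7: add src[4]='j' → 'pxqj'
j=9: add src[1]='w' → 'pxqjw'
j=11: add src[3]='p' → 'pxqjwp'
j=13: add src[0]='x' → 'pxqjwpx'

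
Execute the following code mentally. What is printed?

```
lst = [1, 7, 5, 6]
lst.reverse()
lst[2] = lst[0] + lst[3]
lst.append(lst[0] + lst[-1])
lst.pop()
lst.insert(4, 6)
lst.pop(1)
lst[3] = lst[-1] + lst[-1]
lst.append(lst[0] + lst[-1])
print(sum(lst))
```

reverse → [6, 5, 7, 1]
lst[2] = lst[0]+lst[3] = 6+1 = 7 → [6, 5, 7, 1]
append lst[0]+lst[-1] = 6+1 = 7 → [6, 5, 7, 1, 7]
pop() removes 7 → [6, 5, 7, 1]
insert 6 at 4 → [6, 5, 7, 1, 6]
pop(1) removes 5 → [6, 7, 1, 6]
lst[3] = lst[-1]+lst[-1] = 6+6 = 12 → [6, 7, 1, 12]
append lst[0]+lst[-1] = 6+12 = 18 → [6, 7, 1, 12, 18]
sum = 44

44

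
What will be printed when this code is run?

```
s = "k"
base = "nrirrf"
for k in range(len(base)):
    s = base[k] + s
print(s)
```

frrirnk

k=0: prepend 'n' → 'nk'
k=1: prepend 'r' → 'rnk'
k=2: prepend 'i' → 'irnk'
k=3: prepend 'r' → 'rirnk'
k=4: prepend 'r' → 'rrirnk'
k=5: prepend 'f' → 'frrirnk'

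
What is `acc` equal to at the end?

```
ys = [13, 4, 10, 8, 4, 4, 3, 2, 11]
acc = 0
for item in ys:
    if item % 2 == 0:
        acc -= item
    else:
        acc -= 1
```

item=13: not even, acc = 0-1 = -1
item=4: even, acc = (-1)-4 = -5
item=10: even, acc = (-5)-10 = -15
item=8: even, acc = (-15)-8 = -23
item=4: even, acc = (-23)-4 = -27
item=4: even, acc = (-27)-4 = -31
item=3: not even, acc = (-31)-1 = -32
item=2: even, acc = (-32)-2 = -34
item=11: not even, acc = (-34)-1 = -35

-35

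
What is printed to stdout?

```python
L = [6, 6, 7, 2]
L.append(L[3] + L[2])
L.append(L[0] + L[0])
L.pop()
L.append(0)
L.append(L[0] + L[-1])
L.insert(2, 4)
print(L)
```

[6, 6, 4, 7, 2, 9, 0, 6]

append L[3]+L[2] = 2+7 = 9 → [6, 6, 7, 2, 9]
append L[0]+L[0] = 6+6 = 12 → [6, 6, 7, 2, 9, 12]
pop() removes 12 → [6, 6, 7, 2, 9]
append 0 → [6, 6, 7, 2, 9, 0]
append L[0]+L[-1] = 6+0 = 6 → [6, 6, 7, 2, 9, 0, 6]
insert 4 at 2 → [6, 6, 4, 7, 2, 9, 0, 6]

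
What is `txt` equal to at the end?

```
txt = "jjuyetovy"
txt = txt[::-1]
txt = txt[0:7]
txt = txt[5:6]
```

reverse → 'yvoteyujj'
slice [0:7] → 'yvoteyu'
slice [5:6] → 'y'

'y'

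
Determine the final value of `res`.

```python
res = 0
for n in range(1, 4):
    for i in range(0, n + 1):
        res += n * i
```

n=1,i=0: res = 0+0 = 0
n=1,i=1: res = 0+1 = 1
n=2,i=0: res = 1+0 = 1
n=2,i=1: res = 1+2 = 3
n=2,i=2: res = 3+4 = 7
n=3,i=0: res = 7+0 = 7
n=3,i=1: res = 7+3 = 10
n=3,i=2: res = 10+6 = 16
n=3,i=3: res = 16+9 = 25

25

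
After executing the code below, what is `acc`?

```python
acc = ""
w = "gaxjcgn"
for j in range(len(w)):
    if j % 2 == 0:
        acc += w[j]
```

j=0: add 'g' → 'g'
j=1: skip
j=2: add 'x' → 'gx'
j=3: skip
j=4: add 'c' → 'gxc'
j=5: skip
j=6: add 'n' → 'gxcn'

'gxcn'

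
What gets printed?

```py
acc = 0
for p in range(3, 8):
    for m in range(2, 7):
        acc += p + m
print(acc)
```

p=3,m=2: acc = 0+5 = 5
p=3,m=3: acc = 5+6 = 11
p=3,m=4: acc = 11+7 = 18
p=3,m=5: acc = 18+8 = 26
p=3,m=6: acc = 26+9 = 35
p=4,m=2: acc = 35+6 = 41
p=4,m=3: acc = 41+7 = 48
p=4,m=4: acc = 48+8 = 56
p=4,m=5: acc = 56+9 = 65
p=4,m=6: acc = 65+10 = 75
p=5,m=2: acc = 75+7 = 82
p=5,m=3: acc = 82+8 = 90
p=5,m=4: acc = 90+9 = 99
p=5,m=5: acc = 99+10 = 109
p=5,m=6: acc = 109+11 = 120
p=6,m=2: acc = 120+8 = 128
p=6,m=3: acc = 128+9 = 137
p=6,m=4: acc = 137+10 = 147
p=6,m=5: acc = 147+11 = 158
p=6,m=6: acc = 158+12 = 170
p=7,m=2: acc = 170+9 = 179
p=7,m=3: acc = 179+10 = 189
p=7,m=4: acc = 189+11 = 200
p=7,m=5: acc = 200+12 = 212
p=7,m=6: acc = 212+13 = 225

225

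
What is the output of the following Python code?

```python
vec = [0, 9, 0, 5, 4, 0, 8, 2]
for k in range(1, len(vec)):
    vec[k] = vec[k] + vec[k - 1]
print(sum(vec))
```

k=1: vec[1] = 9+0 = 9 → [0, 9, 0, 5, 4, 0, 8, 2]
k=2: vec[2] = 0+9 = 9 → [0, 9, 9, 5, 4, 0, 8, 2]
k=3: vec[3] = 5+9 = 14 → [0, 9, 9, 14, 4, 0, 8, 2]
k=4: vec[4] = 4+14 = 18 → [0, 9, 9, 14, 18, 0, 8, 2]
k=5: vec[5] = 0+18 = 18 → [0, 9, 9, 14, 18, 18, 8, 2]
k=6: vec[6] = 8+18 = 26 → [0, 9, 9, 14, 18, 18, 26, 2]
k=7: vec[7] = 2+26 = 28 → [0, 9, 9, 14, 18, 18, 26, 28]
sum = 122

122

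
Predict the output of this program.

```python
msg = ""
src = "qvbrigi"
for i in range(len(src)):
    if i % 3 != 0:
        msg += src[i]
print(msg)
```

i=0: skip
i=1: add 'v' → 'v'
i=2: add 'b' → 'vb'
i=3: skip
i=4: add 'i' → 'vbi'
i=5: add 'g' → 'vbig'
i=6: skip

vbig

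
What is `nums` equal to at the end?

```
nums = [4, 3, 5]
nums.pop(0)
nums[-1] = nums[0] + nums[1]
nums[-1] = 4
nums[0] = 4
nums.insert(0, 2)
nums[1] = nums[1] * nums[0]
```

pop(0) removes 4 → [3, 5]
nums[-1] = nums[0]+nums[1] = 3+5 = 8 → [3, 8]
nums[-1] = 4 → [3, 4]
nums[0] = 4 → [4, 4]
insert 2 at 0 → [2, 4, 4]
nums[1] = nums[1]*nums[0] = 4*2 = 8 → [2, 8, 4]

[2, 8, 4]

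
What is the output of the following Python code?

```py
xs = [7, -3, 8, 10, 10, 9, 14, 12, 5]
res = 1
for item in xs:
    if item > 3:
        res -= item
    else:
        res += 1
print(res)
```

-73

item=7: >3, res = 1-7 = -6
item=-3: not >3, res = (-6)+1 = -5
item=8: >3, res = (-5)-8 = -13
item=10: >3, res = (-13)-10 = -23
item=10: >3, res = (-23)-10 = -33
item=9: >3, res = (-33)-9 = -42
item=14: >3, res = (-42)-14 = -56
item=12: >3, res = (-56)-12 = -68
item=5: >3, res = (-68)-5 = -73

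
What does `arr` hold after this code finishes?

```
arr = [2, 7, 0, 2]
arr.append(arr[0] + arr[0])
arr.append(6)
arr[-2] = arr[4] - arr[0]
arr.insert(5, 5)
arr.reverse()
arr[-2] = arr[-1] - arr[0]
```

[6, 5, 2, 2, 0, -4, 2]

append arr[0]+arr[0] = 2+2 = 4 → [2, 7, 0, 2, 4]
append 6 → [2, 7, 0, 2, 4, 6]
arr[-2] = arr[4]-arr[0] = 4-2 = 2 → [2, 7, 0, 2, 2, 6]
insert 5 at 5 → [2, 7, 0, 2, 2, 5, 6]
reverse → [6, 5, 2, 2, 0, 7, 2]
arr[-2] = arr[-1]-arr[0] = 2-6 = -4 → [6, 5, 2, 2, 0, -4, 2]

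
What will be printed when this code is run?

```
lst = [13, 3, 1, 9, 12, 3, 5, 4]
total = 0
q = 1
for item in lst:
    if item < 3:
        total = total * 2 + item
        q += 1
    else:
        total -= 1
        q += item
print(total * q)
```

-408

item=13: not <3, total = 0-1 = -1; q=14
item=3: not <3, total = (-1)-1 = -2; q=17
item=1: <3, total = (-2)*2+1 = -3; q=18
item=9: not <3, total = (-3)-1 = -4; q=27
item=12: not <3, total = (-4)-1 = -5; q=39
item=3: not <3, total = (-5)-1 = -6; q=42
item=5: not <3, total = (-6)-1 = -7; q=47
item=4: not <3, total = (-7)-1 = -8; q=51
total*q = (-8)*51 = -408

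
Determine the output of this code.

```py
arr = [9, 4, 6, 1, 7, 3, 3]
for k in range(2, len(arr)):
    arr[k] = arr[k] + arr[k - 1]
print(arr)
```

[9, 4, 10, 11, 18, 21, 24]

k=2: arr[2] = 6+4 = 10 → [9, 4, 10, 1, 7, 3, 3]
k=3: arr[3] = 1+10 = 11 → [9, 4, 10, 11, 7, 3, 3]
k=4: arr[4] = 7+11 = 18 → [9, 4, 10, 11, 18, 3, 3]
k=5: arr[5] = 3+18 = 21 → [9, 4, 10, 11, 18, 21, 3]
k=6: arr[6] = 3+21 = 24 → [9, 4, 10, 11, 18, 21, 24]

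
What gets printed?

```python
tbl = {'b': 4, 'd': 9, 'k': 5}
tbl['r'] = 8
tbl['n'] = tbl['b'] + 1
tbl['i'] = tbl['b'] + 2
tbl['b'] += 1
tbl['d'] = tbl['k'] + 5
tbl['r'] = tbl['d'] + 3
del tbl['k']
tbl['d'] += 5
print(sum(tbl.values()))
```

44

tbl['r'] = 8 → {'b': 4, 'd': 9, 'k': 5, 'r': 8}
tbl['n'] = tbl['b']+1 = 5 → {'b': 4, 'd': 9, 'k': 5, 'r': 8, 'n': 5}
tbl['i'] = tbl['b']+2 = 6 → {'b': 4, 'd': 9, 'k': 5, 'r': 8, 'n': 5, 'i': 6}
tbl['b'] = 4+1 = 5 → {'b': 5, 'd': 9, 'k': 5, 'r': 8, 'n': 5, 'i': 6}
tbl['d'] = tbl['k']+5 = 10 → {'b': 5, 'd': 10, 'k': 5, 'r': 8, 'n': 5, 'i': 6}
tbl['r'] = tbl['d']+3 = 13 → {'b': 5, 'd': 10, 'k': 5, 'r': 13, 'n': 5, 'i': 6}
del 'k' → {'b': 5, 'd': 10, 'r': 13, 'n': 5, 'i': 6}
tbl['d'] = 10+5 = 15 → {'b': 5, 'd': 15, 'r': 13, 'n': 5, 'i': 6}
sum of values = 44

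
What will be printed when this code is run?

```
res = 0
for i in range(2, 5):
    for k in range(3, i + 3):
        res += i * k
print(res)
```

122

i=2,k=3: res = 0+6 = 6
i=2,k=4: res = 6+8 = 14
i=3,k=3: res = 14+9 = 23
i=3,k=4: res = 23+12 = 35
i=3,k=5: res = 35+15 = 50
i=4,k=3: res = 50+12 = 62
i=4,k=4: res = 62+16 = 78
i=4,k=5: res = 78+20 = 98
i=4,k=6: res = 98+24 = 122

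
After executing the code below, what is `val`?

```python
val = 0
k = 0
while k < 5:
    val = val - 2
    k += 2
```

k=0: val = 0-2 = -2
k=2: val = (-2)-2 = -4
k=4: val = (-4)-2 = -6

-6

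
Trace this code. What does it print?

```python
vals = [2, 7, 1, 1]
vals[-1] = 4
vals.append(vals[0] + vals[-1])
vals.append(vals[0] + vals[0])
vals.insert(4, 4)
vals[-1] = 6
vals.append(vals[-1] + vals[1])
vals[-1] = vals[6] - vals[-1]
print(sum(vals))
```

vals[-1] = 4 → [2, 7, 1, 4]
append vals[0]+vals[-1] = 2+4 = 6 → [2, 7, 1, 4, 6]
append vals[0]+vals[0] = 2+2 = 4 → [2, 7, 1, 4, 6, 4]
insert 4 at 4 → [2, 7, 1, 4, 4, 6, 4]
vals[-1] = 6 → [2, 7, 1, 4, 4, 6, 6]
append vals[-1]+vals[1] = 6+7 = 13 → [2, 7, 1, 4, 4, 6, 6, 13]
vals[-1] = vals[6]-vals[-1] = 6-13 = -7 → [2, 7, 1, 4, 4, 6, 6, -7]
sum = 23

23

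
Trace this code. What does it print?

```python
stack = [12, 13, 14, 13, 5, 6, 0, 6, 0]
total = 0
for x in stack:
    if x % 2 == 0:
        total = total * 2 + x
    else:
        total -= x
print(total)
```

-36

x=12: even, total = 0*2+12 = 12
x=13: not even, total = 12-13 = -1
x=14: even, total = (-1)*2+14 = 12
x=13: not even, total = 12-13 = -1
x=5: not even, total = (-1)-5 = -6
x=6: even, total = (-6)*2+6 = -6
x=0: even, total = (-6)*2+0 = -12
x=6: even, total = (-12)*2+6 = -18
x=0: even, total = (-18)*2+0 = -36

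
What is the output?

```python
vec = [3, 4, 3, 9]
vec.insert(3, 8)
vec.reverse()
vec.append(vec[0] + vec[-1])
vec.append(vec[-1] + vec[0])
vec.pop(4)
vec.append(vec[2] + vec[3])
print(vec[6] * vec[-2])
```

insert 8 at 3 → [3, 4, 3, 8, 9]
reverse → [9, 8, 3, 4, 3]
append vec[0]+vec[-1] = 9+3 = 12 → [9, 8, 3, 4, 3, 12]
append vec[-1]+vec[0] = 12+9 = 21 → [9, 8, 3, 4, 3, 12, 21]
pop(4) removes 3 → [9, 8, 3, 4, 12, 21]
append vec[2]+vec[3] = 3+4 = 7 → [9, 8, 3, 4, 12, 21, 7]
vec[6]*vec[-2] = 7*21 = 147

147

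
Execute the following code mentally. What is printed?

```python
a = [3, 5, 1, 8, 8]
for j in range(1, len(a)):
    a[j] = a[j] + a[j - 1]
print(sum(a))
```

j=1: a[1] = 5+3 = 8 → [3, 8, 1, 8, 8]
j=2: a[2] = 1+8 = 9 → [3, 8, 9, 8, 8]
j=3: a[3] = 8+9 = 17 → [3, 8, 9, 17, 8]
j=4: a[4] = 8+17 = 25 → [3, 8, 9, 17, 25]
sum = 62

62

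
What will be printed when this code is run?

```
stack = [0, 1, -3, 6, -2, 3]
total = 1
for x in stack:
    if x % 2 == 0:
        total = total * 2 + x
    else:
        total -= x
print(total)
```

23

x=0: even, total = 1*2+0 = 2
x=1: not even, total = 2-1 = 1
x=-3: not even, total = 1-(-3) = 4
x=6: even, total = 4*2+6 = 14
x=-2: even, total = 14*2+(-2) = 26
x=3: not even, total = 26-3 = 23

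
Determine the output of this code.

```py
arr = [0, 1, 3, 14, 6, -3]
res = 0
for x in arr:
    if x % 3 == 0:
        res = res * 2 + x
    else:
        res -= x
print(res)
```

-43

x=0: %3==0, res = 0*2+0 = 0
x=1: not %3==0, res = 0-1 = -1
x=3: %3==0, res = (-1)*2+3 = 1
x=14: not %3==0, res = 1-14 = -13
x=6: %3==0, res = (-13)*2+6 = -20
x=-3: %3==0, res = (-20)*2+(-3) = -43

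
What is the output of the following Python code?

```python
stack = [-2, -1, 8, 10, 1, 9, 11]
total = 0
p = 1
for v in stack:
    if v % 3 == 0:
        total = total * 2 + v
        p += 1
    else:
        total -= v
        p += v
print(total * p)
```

v=-2: not %3==0, total = 0-(-2) = 2; p=-1
v=-1: not %3==0, total = 2-(-1) = 3; p=-2
v=8: not %3==0, total = 3-8 = -5; p=6
v=10: not %3==0, total = (-5)-10 = -15; p=16
v=1: not %3==0, total = (-15)-1 = -16; p=17
v=9: %3==0, total = (-16)*2+9 = -23; p=18
v=11: not %3==0, total = (-23)-11 = -34; p=29
total*p = (-34)*29 = -986

-986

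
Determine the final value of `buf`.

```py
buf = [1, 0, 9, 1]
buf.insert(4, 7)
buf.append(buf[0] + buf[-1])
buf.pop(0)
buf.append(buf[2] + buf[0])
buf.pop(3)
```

insert 7 at 4 → [1, 0, 9, 1, 7]
append buf[0]+buf[-1] = 1+7 = 8 → [1, 0, 9, 1, 7, 8]
pop(0) removes 1 → [0, 9, 1, 7, 8]
append buf[2]+buf[0] = 1+0 = 1 → [0, 9, 1, 7, 8, 1]
pop(3) removes 7 → [0, 9, 1, 8, 1]

[0, 9, 1, 8, 1]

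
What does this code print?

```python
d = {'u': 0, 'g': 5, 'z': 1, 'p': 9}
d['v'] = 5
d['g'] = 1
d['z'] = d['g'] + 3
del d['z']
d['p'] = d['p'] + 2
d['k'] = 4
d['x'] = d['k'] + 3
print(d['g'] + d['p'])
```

12

d['v'] = 5 → {'u': 0, 'g': 5, 'z': 1, 'p': 9, 'v': 5}
d['g'] = 1 → {'u': 0, 'g': 1, 'z': 1, 'p': 9, 'v': 5}
d['z'] = d['g']+3 = 4 → {'u': 0, 'g': 1, 'z': 4, 'p': 9, 'v': 5}
del 'z' → {'u': 0, 'g': 1, 'p': 9, 'v': 5}
d['p'] = d['p']+2 = 11 → {'u': 0, 'g': 1, 'p': 11, 'v': 5}
d['k'] = 4 → {'u': 0, 'g': 1, 'p': 11, 'v': 5, 'k': 4}
d['x'] = d['k']+3 = 7 → {'u': 0, 'g': 1, 'p': 11, 'v': 5, 'k': 4, 'x': 7}
d['g']+d['p'] = 1+11 = 12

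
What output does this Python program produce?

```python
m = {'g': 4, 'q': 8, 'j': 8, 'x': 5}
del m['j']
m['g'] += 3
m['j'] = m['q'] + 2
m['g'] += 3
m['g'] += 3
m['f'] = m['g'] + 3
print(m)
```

del 'j' → {'g': 4, 'q': 8, 'x': 5}
m['g'] = 4+3 = 7 → {'g': 7, 'q': 8, 'x': 5}
m['j'] = m['q']+2 = 10 → {'g': 7, 'q': 8, 'x': 5, 'j': 10}
m['g'] = 7+3 = 10 → {'g': 10, 'q': 8, 'x': 5, 'j': 10}
m['g'] = 10+3 = 13 → {'g': 13, 'q': 8, 'x': 5, 'j': 10}
m['f'] = m['g']+3 = 16 → {'g': 13, 'q': 8, 'x': 5, 'j': 10, 'f': 16}

{'g': 13, 'q': 8, 'x': 5, 'j': 10, 'f': 16}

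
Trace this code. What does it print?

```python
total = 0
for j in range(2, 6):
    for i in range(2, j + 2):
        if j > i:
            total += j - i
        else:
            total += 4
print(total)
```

j=2,i=2: not 2>2, total = 0+4 = 4
j=2,i=3: not 2>3, total = 4+4 = 8
j=3,i=2: 3>2, total = 8+1 = 9
j=3,i=3: not 3>3, total = 9+4 = 13
j=3,i=4: not 3>4, total = 13+4 = 17
j=4,i=2: 4>2, total = 17+2 = 19
j=4,i=3: 4>3, total = 19+1 = 20
j=4,i=4: not 4>4, total = 20+4 = 24
j=4,i=5: not 4>5, total = 24+4 = 28
j=5,i=2: 5>2, total = 28+3 = 31
j=5,i=3: 5>3, total = 31+2 = 33
j=5,i=4: 5>4, total = 33+1 = 34
j=5,i=5: not 5>5, total = 34+4 = 38
j=5,i=6: not 5>6, total = 38+4 = 42

42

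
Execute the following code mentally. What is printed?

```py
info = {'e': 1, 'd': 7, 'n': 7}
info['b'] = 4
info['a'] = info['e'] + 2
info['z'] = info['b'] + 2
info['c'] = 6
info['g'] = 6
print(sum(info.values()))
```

40

info['b'] = 4 → {'e': 1, 'd': 7, 'n': 7, 'b': 4}
info['a'] = info['e']+2 = 3 → {'e': 1, 'd': 7, 'n': 7, 'b': 4, 'a': 3}
info['z'] = info['b']+2 = 6 → {'e': 1, 'd': 7, 'n': 7, 'b': 4, 'a': 3, 'z': 6}
info['c'] = 6 → {'e': 1, 'd': 7, 'n': 7, 'b': 4, 'a': 3, 'z': 6, 'c': 6}
info['g'] = 6 → {'e': 1, 'd': 7, 'n': 7, 'b': 4, 'a': 3, 'z': 6, 'c': 6, 'g': 6}
sum of values = 40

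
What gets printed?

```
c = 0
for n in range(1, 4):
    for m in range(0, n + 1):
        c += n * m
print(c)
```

n=1,m=0: c = 0+0 = 0
n=1,m=1: c = 0+1 = 1
n=2,m=0: c = 1+0 = 1
n=2,m=1: c = 1+2 = 3
n=2,m=2: c = 3+4 = 7
n=3,m=0: c = 7+0 = 7
n=3,m=1: c = 7+3 = 10
n=3,m=2: c = 10+6 = 16
n=3,m=3: c = 16+9 = 25

25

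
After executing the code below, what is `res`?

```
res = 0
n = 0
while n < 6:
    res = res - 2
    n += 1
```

-12

n=0: res = 0-2 = -2
n=1: res = (-2)-2 = -4
n=2: res = (-4)-2 = -6
n=3: res = (-6)-2 = -8
n=4: res = (-8)-2 = -10
n=5: res = (-10)-2 = -12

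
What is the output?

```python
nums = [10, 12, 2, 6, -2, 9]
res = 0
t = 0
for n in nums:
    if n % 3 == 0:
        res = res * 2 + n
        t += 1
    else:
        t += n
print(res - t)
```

56

n=10: not %3==0; t=10
n=12: %3==0, res = 0*2+12 = 12; t=11
n=2: not %3==0; t=13
n=6: %3==0, res = 12*2+6 = 30; t=14
n=-2: not %3==0; t=12
n=9: %3==0, res = 30*2+9 = 69; t=13
res-t = 69-13 = 56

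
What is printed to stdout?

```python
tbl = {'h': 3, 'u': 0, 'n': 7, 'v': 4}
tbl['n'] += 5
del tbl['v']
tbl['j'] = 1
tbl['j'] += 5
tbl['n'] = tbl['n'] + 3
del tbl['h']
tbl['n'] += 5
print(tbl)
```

tbl['n'] = 7+5 = 12 → {'h': 3, 'u': 0, 'n': 12, 'v': 4}
del 'v' → {'h': 3, 'u': 0, 'n': 12}
tbl['j'] = 1 → {'h': 3, 'u': 0, 'n': 12, 'j': 1}
tbl['j'] = 1+5 = 6 → {'h': 3, 'u': 0, 'n': 12, 'j': 6}
tbl['n'] = tbl['n']+3 = 15 → {'h': 3, 'u': 0, 'n': 15, 'j': 6}
del 'h' → {'u': 0, 'n': 15, 'j': 6}
tbl['n'] = 15+5 = 20 → {'u': 0, 'n': 20, 'j': 6}

{'u': 0, 'n': 20, 'j': 6}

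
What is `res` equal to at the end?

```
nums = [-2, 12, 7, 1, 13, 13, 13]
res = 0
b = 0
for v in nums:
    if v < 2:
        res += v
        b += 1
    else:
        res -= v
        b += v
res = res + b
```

v=-2: <2, res = 0+(-2) = -2; b=1
v=12: not <2, res = (-2)-12 = -14; b=13
v=7: not <2, res = (-14)-7 = -21; b=20
v=1: <2, res = (-21)+1 = -20; b=21
v=13: not <2, res = (-20)-13 = -33; b=34
v=13: not <2, res = (-33)-13 = -46; b=47
v=13: not <2, res = (-46)-13 = -59; b=60
res+b = (-59)+60 = 1

1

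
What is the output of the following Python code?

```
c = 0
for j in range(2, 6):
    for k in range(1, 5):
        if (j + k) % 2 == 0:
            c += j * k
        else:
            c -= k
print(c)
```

48

j=2,k=1: odd sum, c = 0-1 = -1
j=2,k=2: even sum, c = (-1)+4 = 3
j=2,k=3: odd sum, c = 3-3 = 0
j=2,k=4: even sum, c = 0+8 = 8
j=3,k=1: even sum, c = 8+3 = 11
j=3,k=2: odd sum, c = 11-2 = 9
j=3,k=3: even sum, c = 9+9 = 18
j=3,k=4: odd sum, c = 18-4 = 14
j=4,k=1: odd sum, c = 14-1 = 13
j=4,k=2: even sum, c = 13+8 = 21
j=4,k=3: odd sum, c = 21-3 = 18
j=4,k=4: even sum, c = 18+16 = 34
j=5,k=1: even sum, c = 34+5 = 39
j=5,k=2: odd sum, c = 39-2 = 37
j=5,k=3: even sum, c = 37+15 = 52
j=5,k=4: odd sum, c = 52-4 = 48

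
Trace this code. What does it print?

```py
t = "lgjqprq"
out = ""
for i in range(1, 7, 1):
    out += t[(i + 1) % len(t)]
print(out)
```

jqprql

i=1: add t[2]='j' → 'j'
i=2: add t[3]='q' → 'jq'
i=3: add t[4]='p' → 'jqp'
i=4: add t[5]='r' → 'jqpr'
i=5: add t[6]='q' → 'jqprq'
i=6: add t[0]='l' → 'jqprql'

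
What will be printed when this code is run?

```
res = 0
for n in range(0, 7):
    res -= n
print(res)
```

n=0: res = 0-0 = 0
n=1: res = 0-1 = -1
n=2: res = (-1)-2 = -3
n=3: res = (-3)-3 = -6
n=4: res = (-6)-4 = -10
n=5: res = (-10)-5 = -15
n=6: res = (-15)-6 = -21

-21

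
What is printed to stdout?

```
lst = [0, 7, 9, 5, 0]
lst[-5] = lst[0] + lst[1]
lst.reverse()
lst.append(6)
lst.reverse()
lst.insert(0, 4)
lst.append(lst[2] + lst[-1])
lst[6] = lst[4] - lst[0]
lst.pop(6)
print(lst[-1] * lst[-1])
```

49

lst[-5] = lst[0]+lst[1] = 0+7 = 7 → [7, 7, 9, 5, 0]
reverse → [0, 5, 9, 7, 7]
append 6 → [0, 5, 9, 7, 7, 6]
reverse → [6, 7, 7, 9, 5, 0]
insert 4 at 0 → [4, 6, 7, 7, 9, 5, 0]
append lst[2]+lst[-1] = 7+0 = 7 → [4, 6, 7, 7, 9, 5, 0, 7]
lst[6] = lst[4]-lst[0] = 9-4 = 5 → [4, 6, 7, 7, 9, 5, 5, 7]
pop(6) removes 5 → [4, 6, 7, 7, 9, 5, 7]
lst[-1]*lst[-1] = 7*7 = 49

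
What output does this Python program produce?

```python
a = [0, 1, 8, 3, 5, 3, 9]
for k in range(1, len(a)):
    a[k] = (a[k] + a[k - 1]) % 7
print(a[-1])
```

k=1: a[1] = (1+0)%7 = 1 → [0, 1, 8, 3, 5, 3, 9]
k=2: a[2] = (8+1)%7 = 2 → [0, 1, 2, 3, 5, 3, 9]
k=3: a[3] = (3+2)%7 = 5 → [0, 1, 2, 5, 5, 3, 9]
k=4: a[4] = (5+5)%7 = 3 → [0, 1, 2, 5, 3, 3, 9]
k=5: a[5] = (3+3)%7 = 6 → [0, 1, 2, 5, 3, 6, 9]
k=6: a[6] = (9+6)%7 = 1 → [0, 1, 2, 5, 3, 6, 1]

1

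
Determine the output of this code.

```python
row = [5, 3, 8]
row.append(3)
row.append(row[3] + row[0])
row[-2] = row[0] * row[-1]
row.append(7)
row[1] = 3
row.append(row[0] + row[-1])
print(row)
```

append 3 → [5, 3, 8, 3]
append row[3]+row[0] = 3+5 = 8 → [5, 3, 8, 3, 8]
row[-2] = row[0]*row[-1] = 5*8 = 40 → [5, 3, 8, 40, 8]
append 7 → [5, 3, 8, 40, 8, 7]
row[1] = 3 → [5, 3, 8, 40, 8, 7]
append row[0]+row[-1] = 5+7 = 12 → [5, 3, 8, 40, 8, 7, 12]

[5, 3, 8, 40, 8, 7, 12]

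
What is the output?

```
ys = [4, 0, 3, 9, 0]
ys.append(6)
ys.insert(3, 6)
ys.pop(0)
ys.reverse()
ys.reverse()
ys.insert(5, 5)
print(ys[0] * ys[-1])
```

0

append 6 → [4, 0, 3, 9, 0, 6]
insert 6 at 3 → [4, 0, 3, 6, 9, 0, 6]
pop(0) removes 4 → [0, 3, 6, 9, 0, 6]
reverse → [6, 0, 9, 6, 3, 0]
reverse → [0, 3, 6, 9, 0, 6]
insert 5 at 5 → [0, 3, 6, 9, 0, 5, 6]
ys[0]*ys[-1] = 0*6 = 0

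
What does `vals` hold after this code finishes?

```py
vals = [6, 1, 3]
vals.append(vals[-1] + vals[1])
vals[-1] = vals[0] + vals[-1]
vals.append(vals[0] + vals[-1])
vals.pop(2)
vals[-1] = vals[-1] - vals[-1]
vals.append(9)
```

append vals[-1]+vals[1] = 3+1 = 4 → [6, 1, 3, 4]
vals[-1] = vals[0]+vals[-1] = 6+4 = 10 → [6, 1, 3, 10]
append vals[0]+vals[-1] = 6+10 = 16 → [6, 1, 3, 10, 16]
pop(2) removes 3 → [6, 1, 10, 16]
vals[-1] = vals[-1]-vals[-1] = 16-16 = 0 → [6, 1, 10, 0]
append 9 → [6, 1, 10, 0, 9]

[6, 1, 10, 0, 9]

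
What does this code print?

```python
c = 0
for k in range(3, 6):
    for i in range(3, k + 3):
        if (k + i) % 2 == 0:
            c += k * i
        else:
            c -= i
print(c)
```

117

k=3,i=3: even sum, c = 0+9 = 9
k=3,i=4: odd sum, c = 9-4 = 5
k=3,i=5: even sum, c = 5+15 = 20
k=4,i=3: odd sum, c = 20-3 = 17
k=4,i=4: even sum, c = 17+16 = 33
k=4,i=5: odd sum, c = 33-5 = 28
k=4,i=6: even sum, c = 28+24 = 52
k=5,i=3: even sum, c = 52+15 = 67
k=5,i=4: odd sum, c = 67-4 = 63
k=5,i=5: even sum, c = 63+25 = 88
k=5,i=6: odd sum, c = 88-6 = 82
k=5,i=7: even sum, c = 82+35 = 117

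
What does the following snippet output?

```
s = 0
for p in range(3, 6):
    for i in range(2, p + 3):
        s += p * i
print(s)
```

p=3,i=2: s = 0+6 = 6
p=3,i=3: s = 6+9 = 15
p=3,i=4: s = 15+12 = 27
p=3,i=5: s = 27+15 = 42
p=4,i=2: s = 42+8 = 50
p=4,i=3: s = 50+12 = 62
p=4,i=4: s = 62+16 = 78
p=4,i=5: s = 78+20 = 98
p=4,i=6: s = 98+24 = 122
p=5,i=2: s = 122+10 = 132
p=5,i=3: s = 132+15 = 147
p=5,i=4: s = 147+20 = 167
p=5,i=5: s = 167+25 = 192
p=5,i=6: s = 192+30 = 222
p=5,i=7: s = 222+35 = 257

257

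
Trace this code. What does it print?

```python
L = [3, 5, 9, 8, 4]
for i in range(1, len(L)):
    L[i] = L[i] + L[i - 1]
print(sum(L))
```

i=1: L[1] = 5+3 = 8 → [3, 8, 9, 8, 4]
i=2: L[2] = 9+8 = 17 → [3, 8, 17, 8, 4]
i=3: L[3] = 8+17 = 25 → [3, 8, 17, 25, 4]
i=4: L[4] = 4+25 = 29 → [3, 8, 17, 25, 29]
sum = 82

82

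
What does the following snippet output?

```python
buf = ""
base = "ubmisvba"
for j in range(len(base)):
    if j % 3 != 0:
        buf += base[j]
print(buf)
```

j=0: skip
j=1: add 'b' → 'b'
j=2: add 'm' → 'bm'
j=3: skip
j=4: add 's' → 'bms'
j=5: add 'v' → 'bmsv'
j=6: skip
j=7: add 'a' → 'bmsva'

bmsva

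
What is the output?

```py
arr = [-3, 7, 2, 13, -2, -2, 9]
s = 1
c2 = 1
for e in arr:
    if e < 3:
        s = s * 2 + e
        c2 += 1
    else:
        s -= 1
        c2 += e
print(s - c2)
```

e=-3: <3, s = 1*2+(-3) = -1; c2=2
e=7: not <3, s = (-1)-1 = -2; c2=9
e=2: <3, s = (-2)*2+2 = -2; c2=10
e=13: not <3, s = (-2)-1 = -3; c2=23
e=-2: <3, s = (-3)*2+(-2) = -8; c2=24
e=-2: <3, s = (-8)*2+(-2) = -18; c2=25
e=9: not <3, s = (-18)-1 = -19; c2=34
s-c2 = (-19)-34 = -53

-53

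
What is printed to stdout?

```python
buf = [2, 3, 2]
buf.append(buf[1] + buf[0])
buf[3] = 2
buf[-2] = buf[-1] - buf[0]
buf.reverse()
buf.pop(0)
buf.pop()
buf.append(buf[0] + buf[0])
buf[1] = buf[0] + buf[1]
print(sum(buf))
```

append buf[1]+buf[0] = 3+2 = 5 → [2, 3, 2, 5]
buf[3] = 2 → [2, 3, 2, 2]
buf[-2] = buf[-1]-buf[0] = 2-2 = 0 → [2, 3, 0, 2]
reverse → [2, 0, 3, 2]
pop(0) removes 2 → [0, 3, 2]
pop() removes 2 → [0, 3]
append buf[0]+buf[0] = 0+0 = 0 → [0, 3, 0]
buf[1] = buf[0]+buf[1] = 0+3 = 3 → [0, 3, 0]
sum = 3

3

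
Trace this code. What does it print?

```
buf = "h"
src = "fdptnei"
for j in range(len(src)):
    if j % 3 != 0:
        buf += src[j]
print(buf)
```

j=0: skip
j=1: add 'd' → 'hd'
j=2: add 'p' → 'hdp'
j=3: skip
j=4: add 'n' → 'hdpn'
j=5: add 'e' → 'hdpne'
j=6: skip

hdpne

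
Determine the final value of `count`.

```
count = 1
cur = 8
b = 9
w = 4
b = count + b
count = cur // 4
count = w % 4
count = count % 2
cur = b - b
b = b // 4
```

b = 1+9 = 10
count = 8//4 = 2
count = 4%4 = 0
count = 0%2 = 0
cur = 10-10 = 0
b = 10//4 = 2

0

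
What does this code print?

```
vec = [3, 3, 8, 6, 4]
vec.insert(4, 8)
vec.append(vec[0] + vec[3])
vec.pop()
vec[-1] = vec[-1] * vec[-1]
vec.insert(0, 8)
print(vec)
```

insert 8 at 4 → [3, 3, 8, 6, 8, 4]
append vec[0]+vec[3] = 3+6 = 9 → [3, 3, 8, 6, 8, 4, 9]
pop() removes 9 → [3, 3, 8, 6, 8, 4]
vec[-1] = vec[-1]*vec[-1] = 4*4 = 16 → [3, 3, 8, 6, 8, 16]
insert 8 at 0 → [8, 3, 3, 8, 6, 8, 16]

[8, 3, 3, 8, 6, 8, 16]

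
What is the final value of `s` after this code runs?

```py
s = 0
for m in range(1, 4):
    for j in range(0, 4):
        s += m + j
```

m=1,j=0: s = 0+1 = 1
m=1,j=1: s = 1+2 = 3
m=1,j=2: s = 3+3 = 6
m=1,j=3: s = 6+4 = 10
m=2,j=0: s = 10+2 = 12
m=2,j=1: s = 12+3 = 15
m=2,j=2: s = 15+4 = 19
m=2,j=3: s = 19+5 = 24
m=3,j=0: s = 24+3 = 27
m=3,j=1: s = 27+4 = 31
m=3,j=2: s = 31+5 = 36
m=3,j=3: s = 36+6 = 42

42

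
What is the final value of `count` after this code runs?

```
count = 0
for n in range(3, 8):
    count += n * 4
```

100

n=3: count = 0+3*4 = 12
n=4: count = 12+4*4 = 28
n=5: count = 28+5*4 = 48
n=6: count = 48+6*4 = 72
n=7: count = 72+7*4 = 100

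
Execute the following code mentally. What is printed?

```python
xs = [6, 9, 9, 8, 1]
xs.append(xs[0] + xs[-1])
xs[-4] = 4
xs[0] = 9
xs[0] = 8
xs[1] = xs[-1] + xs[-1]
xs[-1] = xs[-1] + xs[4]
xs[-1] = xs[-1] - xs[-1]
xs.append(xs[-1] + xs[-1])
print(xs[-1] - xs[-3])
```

append xs[0]+xs[-1] = 6+1 = 7 → [6, 9, 9, 8, 1, 7]
xs[-4] = 4 → [6, 9, 4, 8, 1, 7]
xs[0] = 9 → [9, 9, 4, 8, 1, 7]
xs[0] = 8 → [8, 9, 4, 8, 1, 7]
xs[1] = xs[-1]+xs[-1] = 7+7 = 14 → [8, 14, 4, 8, 1, 7]
xs[-1] = xs[-1]+xs[4] = 7+1 = 8 → [8, 14, 4, 8, 1, 8]
xs[-1] = xs[-1]-xs[-1] = 8-8 = 0 → [8, 14, 4, 8, 1, 0]
append xs[-1]+xs[-1] = 0+0 = 0 → [8, 14, 4, 8, 1, 0, 0]
xs[-1]-xs[-3] = 0-1 = -1

-1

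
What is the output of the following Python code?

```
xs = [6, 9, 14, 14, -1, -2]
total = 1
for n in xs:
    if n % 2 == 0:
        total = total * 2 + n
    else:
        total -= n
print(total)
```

n=6: even, total = 1*2+6 = 8
n=9: not even, total = 8-9 = -1
n=14: even, total = (-1)*2+14 = 12
n=14: even, total = 12*2+14 = 38
n=-1: not even, total = 38-(-1) = 39
n=-2: even, total = 39*2+(-2) = 76

76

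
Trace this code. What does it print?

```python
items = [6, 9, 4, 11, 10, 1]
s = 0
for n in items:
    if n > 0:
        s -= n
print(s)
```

n=6: >0, s = 0-6 = -6
n=9: >0, s = (-6)-9 = -15
n=4: >0, s = (-15)-4 = -19
n=11: >0, s = (-19)-11 = -30
n=10: >0, s = (-30)-10 = -40
n=1: >0, s = (-40)-1 = -41

-41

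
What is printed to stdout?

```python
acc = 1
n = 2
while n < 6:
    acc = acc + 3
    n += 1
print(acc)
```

13

n=2: acc = 1+3 = 4
n=3: acc = 4+3 = 7
n=4: acc = 7+3 = 10
n=5: acc = 10+3 = 13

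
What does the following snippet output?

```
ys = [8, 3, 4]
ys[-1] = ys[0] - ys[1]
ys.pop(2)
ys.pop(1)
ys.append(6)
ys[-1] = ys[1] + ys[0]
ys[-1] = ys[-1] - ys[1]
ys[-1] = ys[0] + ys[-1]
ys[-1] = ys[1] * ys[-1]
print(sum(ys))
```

ys[-1] = ys[0]-ys[1] = 8-3 = 5 → [8, 3, 5]
pop(2) removes 5 → [8, 3]
pop(1) removes 3 → [8]
append 6 → [8, 6]
ys[-1] = ys[1]+ys[0] = 6+8 = 14 → [8, 14]
ys[-1] = ys[-1]-ys[1] = 14-14 = 0 → [8, 0]
ys[-1] = ys[0]+ys[-1] = 8+0 = 8 → [8, 8]
ys[-1] = ys[1]*ys[-1] = 8*8 = 64 → [8, 64]
sum = 72

72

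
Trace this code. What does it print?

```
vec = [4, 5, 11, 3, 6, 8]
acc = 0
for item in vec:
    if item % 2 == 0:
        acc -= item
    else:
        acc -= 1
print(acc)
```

item=4: even, acc = 0-4 = -4
item=5: not even, acc = (-4)-1 = -5
item=11: not even, acc = (-5)-1 = -6
item=3: not even, acc = (-6)-1 = -7
item=6: even, acc = (-7)-6 = -13
item=8: even, acc = (-13)-8 = -21

-21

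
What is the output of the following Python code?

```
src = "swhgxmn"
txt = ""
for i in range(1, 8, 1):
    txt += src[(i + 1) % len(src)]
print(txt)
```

i=1: add src[2]='h' → 'h'
i=2: add src[3]='g' → 'hg'
i=3: add src[4]='x' → 'hgx'
i=4: add src[5]='m' → 'hgxm'
i=5: add src[6]='n' → 'hgxmn'
i=6: add src[0]='s' → 'hgxmns'
i=7: add src[1]='w' → 'hgxmnsw'

hgxmnsw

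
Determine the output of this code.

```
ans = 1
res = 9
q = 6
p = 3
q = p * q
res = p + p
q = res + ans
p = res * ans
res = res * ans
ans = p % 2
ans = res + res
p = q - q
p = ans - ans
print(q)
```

7

q = 3*6 = 18
res = 3+3 = 6
q = 6+1 = 7
p = 6*1 = 6
res = 6*1 = 6
ans = 6%2 = 0
ans = 6+6 = 12
p = 7-7 = 0
p = 12-12 = 0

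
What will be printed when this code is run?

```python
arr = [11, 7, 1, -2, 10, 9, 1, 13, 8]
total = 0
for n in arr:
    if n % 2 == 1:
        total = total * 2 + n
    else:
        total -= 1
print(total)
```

506

n=11: odd, total = 0*2+11 = 11
n=7: odd, total = 11*2+7 = 29
n=1: odd, total = 29*2+1 = 59
n=-2: not odd, total = 59-1 = 58
n=10: not odd, total = 58-1 = 57
n=9: odd, total = 57*2+9 = 123
n=1: odd, total = 123*2+1 = 247
n=13: odd, total = 247*2+13 = 507
n=8: not odd, total = 507-1 = 506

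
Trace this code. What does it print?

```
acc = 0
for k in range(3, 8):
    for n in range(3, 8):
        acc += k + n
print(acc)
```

250

k=3,n=3: acc = 0+6 = 6
k=3,n=4: acc = 6+7 = 13
k=3,n=5: acc = 13+8 = 21
k=3,n=6: acc = 21+9 = 30
k=3,n=7: acc = 30+10 = 40
k=4,n=3: acc = 40+7 = 47
k=4,n=4: acc = 47+8 = 55
k=4,n=5: acc = 55+9 = 64
k=4,n=6: acc = 64+10 = 74
k=4,n=7: acc = 74+11 = 85
k=5,n=3: acc = 85+8 = 93
k=5,n=4: acc = 93+9 = 102
k=5,n=5: acc = 102+10 = 112
k=5,n=6: acc = 112+11 = 123
k=5,n=7: acc = 123+12 = 135
k=6,n=3: acc = 135+9 = 144
k=6,n=4: acc = 144+10 = 154
k=6,n=5: acc = 154+11 = 165
k=6,n=6: acc = 165+12 = 177
k=6,n=7: acc = 177+13 = 190
k=7,n=3: acc = 190+10 = 200
k=7,n=4: acc = 200+11 = 211
k=7,n=5: acc = 211+12 = 223
k=7,n=6: acc = 223+13 = 236
k=7,n=7: acc = 236+14 = 250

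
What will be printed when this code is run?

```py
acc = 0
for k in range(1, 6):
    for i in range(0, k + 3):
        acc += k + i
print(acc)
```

180

k=1,i=0: acc = 0+1 = 1
k=1,i=1: acc = 1+2 = 3
k=1,i=2: acc = 3+3 = 6
k=1,i=3: acc = 6+4 = 10
k=2,i=0: acc = 10+2 = 12
k=2,i=1: acc = 12+3 = 15
k=2,i=2: acc = 15+4 = 19
k=2,i=3: acc = 19+5 = 24
k=2,i=4: acc = 24+6 = 30
k=3,i=0: acc = 30+3 = 33
k=3,i=1: acc = 33+4 = 37
k=3,i=2: acc = 37+5 = 42
k=3,i=3: acc = 42+6 = 48
k=3,i=4: acc = 48+7 = 55
k=3,i=5: acc = 55+8 = 63
k=4,i=0: acc = 63+4 = 67
k=4,i=1: acc = 67+5 = 72
k=4,i=2: acc = 72+6 = 78
k=4,i=3: acc = 78+7 = 85
k=4,i=4: acc = 85+8 = 93
k=4,i=5: acc = 93+9 = 102
k=4,i=6: acc = 102+10 = 112
k=5,i=0: acc = 112+5 = 117
k=5,i=1: acc = 117+6 = 123
k=5,i=2: acc = 123+7 = 130
k=5,i=3: acc = 130+8 = 138
k=5,i=4: acc = 138+9 = 147
k=5,i=5: acc = 147+10 = 157
k=5,i=6: acc = 157+11 = 168
k=5,i=7: acc = 168+12 = 180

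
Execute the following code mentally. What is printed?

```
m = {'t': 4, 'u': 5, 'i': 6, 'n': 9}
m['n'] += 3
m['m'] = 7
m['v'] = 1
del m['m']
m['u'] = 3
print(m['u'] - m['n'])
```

-9

m['n'] = 9+3 = 12 → {'t': 4, 'u': 5, 'i': 6, 'n': 12}
m['m'] = 7 → {'t': 4, 'u': 5, 'i': 6, 'n': 12, 'm': 7}
m['v'] = 1 → {'t': 4, 'u': 5, 'i': 6, 'n': 12, 'm': 7, 'v': 1}
del 'm' → {'t': 4, 'u': 5, 'i': 6, 'n': 12, 'v': 1}
m['u'] = 3 → {'t': 4, 'u': 3, 'i': 6, 'n': 12, 'v': 1}
m['u']-m['n'] = 3-12 = -9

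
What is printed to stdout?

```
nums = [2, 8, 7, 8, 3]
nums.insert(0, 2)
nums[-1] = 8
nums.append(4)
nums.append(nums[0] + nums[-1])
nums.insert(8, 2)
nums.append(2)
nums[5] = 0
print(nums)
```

[2, 2, 8, 7, 8, 0, 4, 6, 2, 2]

insert 2 at 0 → [2, 2, 8, 7, 8, 3]
nums[-1] = 8 → [2, 2, 8, 7, 8, 8]
append 4 → [2, 2, 8, 7, 8, 8, 4]
append nums[0]+nums[-1] = 2+4 = 6 → [2, 2, 8, 7, 8, 8, 4, 6]
insert 2 at 8 → [2, 2, 8, 7, 8, 8, 4, 6, 2]
append 2 → [2, 2, 8, 7, 8, 8, 4, 6, 2, 2]
nums[5] = 0 → [2, 2, 8, 7, 8, 0, 4, 6, 2, 2]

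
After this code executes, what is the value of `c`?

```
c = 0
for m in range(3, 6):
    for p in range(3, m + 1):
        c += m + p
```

m=3,p=3: c = 0+6 = 6
m=4,p=3: c = 6+7 = 13
m=4,p=4: c = 13+8 = 21
m=5,p=3: c = 21+8 = 29
m=5,p=4: c = 29+9 = 38
m=5,p=5: c = 38+10 = 48

48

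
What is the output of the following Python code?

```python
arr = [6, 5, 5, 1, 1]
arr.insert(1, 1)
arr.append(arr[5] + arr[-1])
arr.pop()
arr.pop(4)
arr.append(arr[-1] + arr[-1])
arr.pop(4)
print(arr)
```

[6, 1, 5, 5, 2]

insert 1 at 1 → [6, 1, 5, 5, 1, 1]
append arr[5]+arr[-1] = 1+1 = 2 → [6, 1, 5, 5, 1, 1, 2]
pop() removes 2 → [6, 1, 5, 5, 1, 1]
pop(4) removes 1 → [6, 1, 5, 5, 1]
append arr[-1]+arr[-1] = 1+1 = 2 → [6, 1, 5, 5, 1, 2]
pop(4) removes 1 → [6, 1, 5, 5, 2]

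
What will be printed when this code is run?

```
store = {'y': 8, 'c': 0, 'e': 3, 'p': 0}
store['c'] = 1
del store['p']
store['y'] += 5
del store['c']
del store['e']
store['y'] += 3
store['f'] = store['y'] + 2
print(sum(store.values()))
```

store['c'] = 1 → {'y': 8, 'c': 1, 'e': 3, 'p': 0}
del 'p' → {'y': 8, 'c': 1, 'e': 3}
store['y'] = 8+5 = 13 → {'y': 13, 'c': 1, 'e': 3}
del 'c' → {'y': 13, 'e': 3}
del 'e' → {'y': 13}
store['y'] = 13+3 = 16 → {'y': 16}
store['f'] = store['y']+2 = 18 → {'y': 16, 'f': 18}
sum of values = 34

34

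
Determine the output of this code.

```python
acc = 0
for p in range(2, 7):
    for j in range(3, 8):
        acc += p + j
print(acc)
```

225

p=2,j=3: acc = 0+5 = 5
p=2,j=4: acc = 5+6 = 11
p=2,j=5: acc = 11+7 = 18
p=2,j=6: acc = 18+8 = 26
p=2,j=7: acc = 26+9 = 35
p=3,j=3: acc = 35+6 = 41
p=3,j=4: acc = 41+7 = 48
p=3,j=5: acc = 48+8 = 56
p=3,j=6: acc = 56+9 = 65
p=3,j=7: acc = 65+10 = 75
p=4,j=3: acc = 75+7 = 82
p=4,j=4: acc = 82+8 = 90
p=4,j=5: acc = 90+9 = 99
p=4,j=6: acc = 99+10 = 109
p=4,j=7: acc = 109+11 = 120
p=5,j=3: acc = 120+8 = 128
p=5,j=4: acc = 128+9 = 137
p=5,j=5: acc = 137+10 = 147
p=5,j=6: acc = 147+11 = 158
p=5,j=7: acc = 158+12 = 170
p=6,j=3: acc = 170+9 = 179
p=6,j=4: acc = 179+10 = 189
p=6,j=5: acc = 189+11 = 200
p=6,j=6: acc = 200+12 = 212
p=6,j=7: acc = 212+13 = 225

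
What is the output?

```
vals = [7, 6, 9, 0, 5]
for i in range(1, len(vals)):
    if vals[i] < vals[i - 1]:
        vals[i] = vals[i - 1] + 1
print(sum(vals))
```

i=1: 6<7, vals[1] = 7+1 = 8 → [7, 8, 9, 0, 5]
i=2: 9>=8, unchanged → [7, 8, 9, 0, 5]
i=3: 0<9, vals[3] = 9+1 = 10 → [7, 8, 9, 10, 5]
i=4: 5<10, vals[4] = 10+1 = 11 → [7, 8, 9, 10, 11]
sum = 45

45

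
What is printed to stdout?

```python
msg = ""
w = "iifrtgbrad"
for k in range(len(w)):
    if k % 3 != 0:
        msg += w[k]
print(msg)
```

iftgra

k=0: skip
k=1: add 'i' → 'i'
k=2: add 'f' → 'if'
k=3: skip
k=4: add 't' → 'ift'
k=5: add 'g' → 'iftg'
k=6: skip
k=7: add 'r' → 'iftgr'
k=8: add 'a' → 'iftgra'
k=9: skip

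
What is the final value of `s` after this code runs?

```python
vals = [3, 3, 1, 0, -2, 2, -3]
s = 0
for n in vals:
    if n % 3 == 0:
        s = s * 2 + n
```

n=3: %3==0, s = 0*2+3 = 3
n=3: %3==0, s = 3*2+3 = 9
n=1: not %3==0
n=0: %3==0, s = 9*2+0 = 18
n=-2: not %3==0
n=2: not %3==0
n=-3: %3==0, s = 18*2+(-3) = 33

33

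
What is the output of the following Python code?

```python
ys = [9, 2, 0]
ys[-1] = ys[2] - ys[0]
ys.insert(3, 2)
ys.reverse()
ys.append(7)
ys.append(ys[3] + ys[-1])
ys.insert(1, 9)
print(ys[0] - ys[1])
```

ys[-1] = ys[2]-ys[0] = 0-9 = -9 → [9, 2, -9]
insert 2 at 3 → [9, 2, -9, 2]
reverse → [2, -9, 2, 9]
append 7 → [2, -9, 2, 9, 7]
append ys[3]+ys[-1] = 9+7 = 16 → [2, -9, 2, 9, 7, 16]
insert 9 at 1 → [2, 9, -9, 2, 9, 7, 16]
ys[0]-ys[1] = 2-9 = -7

-7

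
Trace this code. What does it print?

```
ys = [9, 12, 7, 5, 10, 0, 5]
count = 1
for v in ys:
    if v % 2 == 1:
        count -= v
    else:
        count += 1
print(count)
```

-22

v=9: odd, count = 1-9 = -8
v=12: not odd, count = (-8)+1 = -7
v=7: odd, count = (-7)-7 = -14
v=5: odd, count = (-14)-5 = -19
v=10: not odd, count = (-19)+1 = -18
v=0: not odd, count = (-18)+1 = -17
v=5: odd, count = (-17)-5 = -22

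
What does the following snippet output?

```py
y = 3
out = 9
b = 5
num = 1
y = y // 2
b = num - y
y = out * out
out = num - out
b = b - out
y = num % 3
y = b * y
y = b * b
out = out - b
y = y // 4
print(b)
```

8

y = 3//2 = 1
b = 1-1 = 0
y = 9*9 = 81
out = 1-9 = -8
b = 0-(-8) = 8
y = 1%3 = 1
y = 8*1 = 8
y = 8*8 = 64
out = (-8)-8 = -16
y = 64//4 = 16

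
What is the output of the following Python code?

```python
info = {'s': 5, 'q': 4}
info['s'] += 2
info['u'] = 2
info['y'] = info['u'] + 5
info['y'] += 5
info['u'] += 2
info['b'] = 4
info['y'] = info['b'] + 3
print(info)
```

{'s': 7, 'q': 4, 'u': 4, 'y': 7, 'b': 4}

info['s'] = 5+2 = 7 → {'s': 7, 'q': 4}
info['u'] = 2 → {'s': 7, 'q': 4, 'u': 2}
info['y'] = info['u']+5 = 7 → {'s': 7, 'q': 4, 'u': 2, 'y': 7}
info['y'] = 7+5 = 12 → {'s': 7, 'q': 4, 'u': 2, 'y': 12}
info['u'] = 2+2 = 4 → {'s': 7, 'q': 4, 'u': 4, 'y': 12}
info['b'] = 4 → {'s': 7, 'q': 4, 'u': 4, 'y': 12, 'b': 4}
info['y'] = info['b']+3 = 7 → {'s': 7, 'q': 4, 'u': 4, 'y': 7, 'b': 4}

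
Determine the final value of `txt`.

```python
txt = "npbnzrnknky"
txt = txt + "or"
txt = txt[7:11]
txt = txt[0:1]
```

+ 'or' → 'npbnzrnknkyor'
slice [7:11] → 'knky'
slice [0:1] → 'k'

'k'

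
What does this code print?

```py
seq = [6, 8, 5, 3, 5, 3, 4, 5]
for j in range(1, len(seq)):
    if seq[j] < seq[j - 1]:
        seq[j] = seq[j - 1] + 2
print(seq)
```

[6, 8, 10, 12, 14, 16, 18, 20]

j=1: 8>=6, unchanged → [6, 8, 5, 3, 5, 3, 4, 5]
j=2: 5<8, seq[2] = 8+2 = 10 → [6, 8, 10, 3, 5, 3, 4, 5]
j=3: 3<10, seq[3] = 10+2 = 12 → [6, 8, 10, 12, 5, 3, 4, 5]
j=4: 5<12, seq[4] = 12+2 = 14 → [6, 8, 10, 12, 14, 3, 4, 5]
j=5: 3<14, seq[5] = 14+2 = 16 → [6, 8, 10, 12, 14, 16, 4, 5]
j=6: 4<16, seq[6] = 16+2 = 18 → [6, 8, 10, 12, 14, 16, 18, 5]
j=7: 5<18, seq[7] = 18+2 = 20 → [6, 8, 10, 12, 14, 16, 18, 20]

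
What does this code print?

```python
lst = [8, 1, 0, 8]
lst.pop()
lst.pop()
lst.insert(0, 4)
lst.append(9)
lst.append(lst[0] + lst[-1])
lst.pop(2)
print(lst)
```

pop() removes 8 → [8, 1, 0]
pop() removes 0 → [8, 1]
insert 4 at 0 → [4, 8, 1]
append 9 → [4, 8, 1, 9]
append lst[0]+lst[-1] = 4+9 = 13 → [4, 8, 1, 9, 13]
pop(2) removes 1 → [4, 8, 9, 13]

[4, 8, 9, 13]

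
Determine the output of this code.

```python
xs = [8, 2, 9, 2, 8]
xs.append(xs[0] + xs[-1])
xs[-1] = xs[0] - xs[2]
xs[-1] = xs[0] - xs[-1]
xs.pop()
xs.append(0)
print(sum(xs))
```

append xs[0]+xs[-1] = 8+8 = 16 → [8, 2, 9, 2, 8, 16]
xs[-1] = xs[0]-xs[2] = 8-9 = -1 → [8, 2, 9, 2, 8, -1]
xs[-1] = xs[0]-xs[-1] = 8-(-1) = 9 → [8, 2, 9, 2, 8, 9]
pop() removes 9 → [8, 2, 9, 2, 8]
append 0 → [8, 2, 9, 2, 8, 0]
sum = 29

29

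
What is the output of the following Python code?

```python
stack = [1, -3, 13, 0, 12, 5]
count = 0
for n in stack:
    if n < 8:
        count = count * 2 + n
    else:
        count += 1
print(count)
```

7

n=1: <8, count = 0*2+1 = 1
n=-3: <8, count = 1*2+(-3) = -1
n=13: not <8, count = (-1)+1 = 0
n=0: <8, count = 0*2+0 = 0
n=12: not <8, count = 0+1 = 1
n=5: <8, count = 1*2+5 = 7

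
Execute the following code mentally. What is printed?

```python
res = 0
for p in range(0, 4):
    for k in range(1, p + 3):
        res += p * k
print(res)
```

71

p=0,k=1: res = 0+0 = 0
p=0,k=2: res = 0+0 = 0
p=1,k=1: res = 0+1 = 1
p=1,k=2: res = 1+2 = 3
p=1,k=3: res = 3+3 = 6
p=2,k=1: res = 6+2 = 8
p=2,k=2: res = 8+4 = 12
p=2,k=3: res = 12+6 = 18
p=2,k=4: res = 18+8 = 26
p=3,k=1: res = 26+3 = 29
p=3,k=2: res = 29+6 = 35
p=3,k=3: res = 35+9 = 44
p=3,k=4: res = 44+12 = 56
p=3,k=5: res = 56+15 = 71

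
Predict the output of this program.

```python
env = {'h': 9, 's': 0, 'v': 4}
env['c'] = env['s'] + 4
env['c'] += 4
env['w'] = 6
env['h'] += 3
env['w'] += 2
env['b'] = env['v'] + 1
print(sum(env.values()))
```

37

env['c'] = env['s']+4 = 4 → {'h': 9, 's': 0, 'v': 4, 'c': 4}
env['c'] = 4+4 = 8 → {'h': 9, 's': 0, 'v': 4, 'c': 8}
env['w'] = 6 → {'h': 9, 's': 0, 'v': 4, 'c': 8, 'w': 6}
env['h'] = 9+3 = 12 → {'h': 12, 's': 0, 'v': 4, 'c': 8, 'w': 6}
env['w'] = 6+2 = 8 → {'h': 12, 's': 0, 'v': 4, 'c': 8, 'w': 8}
env['b'] = env['v']+1 = 5 → {'h': 12, 's': 0, 'v': 4, 'c': 8, 'w': 8, 'b': 5}
sum of values = 37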